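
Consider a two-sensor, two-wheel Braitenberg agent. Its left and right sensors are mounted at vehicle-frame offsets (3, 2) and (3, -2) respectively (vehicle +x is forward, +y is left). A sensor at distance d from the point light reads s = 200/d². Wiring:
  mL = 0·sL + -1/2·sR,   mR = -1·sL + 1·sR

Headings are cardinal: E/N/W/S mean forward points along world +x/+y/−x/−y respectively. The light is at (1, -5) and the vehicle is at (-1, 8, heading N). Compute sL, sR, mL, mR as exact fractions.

25/34 25/32 -25/64 25/544

left sensor world pos  = (-3, 11); dL² = 272
right sensor world pos = (1, 11); dR² = 256
sL = 200/272 = 25/34
sR = 200/256 = 25/32
mL = 0·sL + -1/2·sR = -25/64
mR = -1·sL + 1·sR = 25/544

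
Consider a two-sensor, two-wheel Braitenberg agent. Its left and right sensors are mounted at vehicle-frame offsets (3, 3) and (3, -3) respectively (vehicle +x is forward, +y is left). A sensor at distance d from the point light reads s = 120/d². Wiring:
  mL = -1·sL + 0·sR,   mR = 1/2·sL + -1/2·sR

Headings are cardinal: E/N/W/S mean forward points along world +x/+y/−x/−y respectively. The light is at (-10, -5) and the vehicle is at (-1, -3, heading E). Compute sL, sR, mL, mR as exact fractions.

120/169 24/29 -120/169 -288/4901

left sensor world pos  = (2, 0); dL² = 169
right sensor world pos = (2, -6); dR² = 145
sL = 120/169 = 120/169
sR = 120/145 = 24/29
mL = -1·sL + 0·sR = -120/169
mR = 1/2·sL + -1/2·sR = -288/4901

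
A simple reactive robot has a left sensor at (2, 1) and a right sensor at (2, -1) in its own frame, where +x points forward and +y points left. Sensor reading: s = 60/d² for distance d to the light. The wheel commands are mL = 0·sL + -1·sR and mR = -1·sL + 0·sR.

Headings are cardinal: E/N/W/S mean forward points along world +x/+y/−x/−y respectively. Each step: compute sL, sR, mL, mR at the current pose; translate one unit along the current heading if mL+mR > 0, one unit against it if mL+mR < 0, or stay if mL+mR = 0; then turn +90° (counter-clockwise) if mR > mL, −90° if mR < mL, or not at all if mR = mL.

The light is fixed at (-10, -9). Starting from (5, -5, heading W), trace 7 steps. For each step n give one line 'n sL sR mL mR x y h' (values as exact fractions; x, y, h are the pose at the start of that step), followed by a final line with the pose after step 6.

n=0: pose=(5,-5,W); sL=30/89, sR=30/97; mL=-30/97, mR=-30/89; mL+mR=-5580/8633 → advance -1; mR−mL=-240/8633 → turn -1·90°
n=1: pose=(6,-5,N); sL=20/87, sR=12/65; mL=-12/65, mR=-20/87; mL+mR=-2344/5655 → advance -1; mR−mL=-256/5655 → turn -1·90°
n=2: pose=(6,-6,E); sL=3/17, sR=15/82; mL=-15/82, mR=-3/17; mL+mR=-501/1394 → advance -1; mR−mL=9/1394 → turn +1·90°
n=3: pose=(5,-6,N); sL=60/221, sR=60/281; mL=-60/281, mR=-60/221; mL+mR=-30120/62101 → advance -1; mR−mL=-3600/62101 → turn -1·90°
n=4: pose=(5,-7,E); sL=30/149, sR=6/29; mL=-6/29, mR=-30/149; mL+mR=-1764/4321 → advance -1; mR−mL=24/4321 → turn +1·90°
n=5: pose=(4,-7,N); sL=12/37, sR=60/241; mL=-60/241, mR=-12/37; mL+mR=-5112/8917 → advance -1; mR−mL=-672/8917 → turn -1·90°
n=6: pose=(4,-8,E); sL=3/13, sR=15/64; mL=-15/64, mR=-3/13; mL+mR=-387/832 → advance -1; mR−mL=3/832 → turn +1·90°

0 30/89 30/97 -30/97 -30/89 5 -5 W
1 20/87 12/65 -12/65 -20/87 6 -5 N
2 3/17 15/82 -15/82 -3/17 6 -6 E
3 60/221 60/281 -60/281 -60/221 5 -6 N
4 30/149 6/29 -6/29 -30/149 5 -7 E
5 12/37 60/241 -60/241 -12/37 4 -7 N
6 3/13 15/64 -15/64 -3/13 4 -8 E
final 3 -8 N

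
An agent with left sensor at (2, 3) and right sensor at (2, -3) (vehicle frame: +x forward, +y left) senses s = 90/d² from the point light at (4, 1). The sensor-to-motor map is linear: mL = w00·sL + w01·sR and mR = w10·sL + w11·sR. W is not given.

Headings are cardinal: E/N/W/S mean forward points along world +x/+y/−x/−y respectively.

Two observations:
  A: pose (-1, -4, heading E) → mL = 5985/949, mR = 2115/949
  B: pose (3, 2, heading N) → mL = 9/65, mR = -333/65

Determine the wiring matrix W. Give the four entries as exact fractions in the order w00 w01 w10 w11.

1 -1/2 1/2 -1

obs A: pose=(-1,-4,E) → sL=90/13, sR=90/73, mL=5985/949, mR=2115/949
obs B: pose=(3,2,N) → sL=18/5, sR=90/13, mL=9/65, mR=-333/65
sensor matrix S = [[90/13, 90/73], [18/5, 90/13]]; det S = 536544/12337
solve [mL_A; mL_B] = S·[w00; w01] and [mR_A; mR_B] = S·[w10; w11]:
  w00 = 1, w01 = -1/2, w10 = 1/2, w11 = -1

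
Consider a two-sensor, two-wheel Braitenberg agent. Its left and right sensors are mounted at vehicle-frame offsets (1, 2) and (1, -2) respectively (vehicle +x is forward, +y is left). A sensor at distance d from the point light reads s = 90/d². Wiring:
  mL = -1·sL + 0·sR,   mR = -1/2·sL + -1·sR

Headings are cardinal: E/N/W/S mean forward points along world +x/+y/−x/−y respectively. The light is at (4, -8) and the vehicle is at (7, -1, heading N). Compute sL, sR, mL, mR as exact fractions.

left sensor world pos  = (5, 0); dL² = 65
right sensor world pos = (9, 0); dR² = 89
sL = 90/65 = 18/13
sR = 90/89 = 90/89
mL = -1·sL + 0·sR = -18/13
mR = -1/2·sL + -1·sR = -1971/1157

18/13 90/89 -18/13 -1971/1157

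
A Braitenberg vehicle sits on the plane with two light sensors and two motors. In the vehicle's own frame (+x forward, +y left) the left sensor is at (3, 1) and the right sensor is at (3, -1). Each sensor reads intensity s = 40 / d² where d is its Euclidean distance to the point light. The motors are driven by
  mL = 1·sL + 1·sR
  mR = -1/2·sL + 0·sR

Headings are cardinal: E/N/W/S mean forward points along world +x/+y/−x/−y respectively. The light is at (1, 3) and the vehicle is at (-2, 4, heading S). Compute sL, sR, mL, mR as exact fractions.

left sensor world pos  = (-1, 1); dL² = 8
right sensor world pos = (-3, 1); dR² = 20
sL = 40/8 = 5
sR = 40/20 = 2
mL = 1·sL + 1·sR = 7
mR = -1/2·sL + 0·sR = -5/2

5 2 7 -5/2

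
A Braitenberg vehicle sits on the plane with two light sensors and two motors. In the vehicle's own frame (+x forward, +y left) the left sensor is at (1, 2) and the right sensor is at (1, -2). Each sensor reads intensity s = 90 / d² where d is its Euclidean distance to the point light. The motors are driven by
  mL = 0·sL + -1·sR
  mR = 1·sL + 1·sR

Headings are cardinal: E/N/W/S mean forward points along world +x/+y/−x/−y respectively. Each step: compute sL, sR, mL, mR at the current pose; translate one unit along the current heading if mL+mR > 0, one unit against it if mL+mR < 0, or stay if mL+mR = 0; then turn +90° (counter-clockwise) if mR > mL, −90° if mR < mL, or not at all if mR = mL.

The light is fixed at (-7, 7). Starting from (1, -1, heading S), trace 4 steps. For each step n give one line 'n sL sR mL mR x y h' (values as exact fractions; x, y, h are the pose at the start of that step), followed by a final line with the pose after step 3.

n=0: pose=(1,-1,S); sL=90/181, sR=10/13; mL=-10/13, mR=2980/2353; mL+mR=90/181 → advance +1; mR−mL=4790/2353 → turn +1·90°
n=1: pose=(1,-2,E); sL=9/13, sR=45/101; mL=-45/101, mR=1494/1313; mL+mR=9/13 → advance +1; mR−mL=2079/1313 → turn +1·90°
n=2: pose=(2,-2,N); sL=90/113, sR=18/37; mL=-18/37, mR=5364/4181; mL+mR=90/113 → advance +1; mR−mL=7398/4181 → turn +1·90°
n=3: pose=(2,-1,W); sL=45/82, sR=9/10; mL=-9/10, mR=297/205; mL+mR=45/82 → advance +1; mR−mL=963/410 → turn +1·90°

0 90/181 10/13 -10/13 2980/2353 1 -1 S
1 9/13 45/101 -45/101 1494/1313 1 -2 E
2 90/113 18/37 -18/37 5364/4181 2 -2 N
3 45/82 9/10 -9/10 297/205 2 -1 W
final 1 -1 S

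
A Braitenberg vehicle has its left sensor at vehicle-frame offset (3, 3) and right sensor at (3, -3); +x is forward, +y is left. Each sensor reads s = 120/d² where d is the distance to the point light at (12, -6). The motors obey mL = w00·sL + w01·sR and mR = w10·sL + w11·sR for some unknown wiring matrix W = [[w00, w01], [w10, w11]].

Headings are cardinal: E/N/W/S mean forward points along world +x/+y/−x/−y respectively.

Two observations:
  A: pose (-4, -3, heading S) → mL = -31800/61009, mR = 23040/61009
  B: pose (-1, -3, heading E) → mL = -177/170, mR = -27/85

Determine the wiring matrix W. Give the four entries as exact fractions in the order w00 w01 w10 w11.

obs A: pose=(-4,-3,S) → sL=120/169, sR=120/361, mL=-31800/61009, mR=23040/61009
obs B: pose=(-1,-3,E) → sL=15/17, sR=6/5, mL=-177/170, mR=-27/85
sensor matrix S = [[120/169, 120/361], [15/17, 6/5]]; det S = 579528/1037153
solve [mL_A; mL_B] = S·[w00; w01] and [mR_A; mR_B] = S·[w10; w11]:
  w00 = -1/2, w01 = -1/2, w10 = 1, w11 = -1

-1/2 -1/2 1 -1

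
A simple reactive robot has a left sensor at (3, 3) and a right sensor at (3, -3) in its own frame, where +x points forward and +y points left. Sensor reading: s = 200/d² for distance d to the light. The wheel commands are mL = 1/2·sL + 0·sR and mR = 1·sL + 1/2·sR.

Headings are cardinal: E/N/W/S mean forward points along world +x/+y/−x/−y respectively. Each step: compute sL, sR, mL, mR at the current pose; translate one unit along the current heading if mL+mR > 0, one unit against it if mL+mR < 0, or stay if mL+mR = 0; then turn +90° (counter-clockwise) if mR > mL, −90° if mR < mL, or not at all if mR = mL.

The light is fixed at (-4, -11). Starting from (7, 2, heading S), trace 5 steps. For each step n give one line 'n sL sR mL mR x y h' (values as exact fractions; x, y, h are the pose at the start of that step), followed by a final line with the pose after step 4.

0 25/37 50/41 25/74 1950/1517 7 2 S
1 200/421 200/277 100/421 97500/116617 7 1 E
2 100/153 4/9 50/153 134/153 8 1 N
3 200/181 200/337 100/181 85500/60997 8 2 W
4 25/37 50/41 25/74 1950/1517 7 2 S
final 7 1 E

n=0: pose=(7,2,S); sL=25/37, sR=50/41; mL=25/74, mR=1950/1517; mL+mR=4925/3034 → advance +1; mR−mL=2875/3034 → turn +1·90°
n=1: pose=(7,1,E); sL=200/421, sR=200/277; mL=100/421, mR=97500/116617; mL+mR=125200/116617 → advance +1; mR−mL=69800/116617 → turn +1·90°
n=2: pose=(8,1,N); sL=100/153, sR=4/9; mL=50/153, mR=134/153; mL+mR=184/153 → advance +1; mR−mL=28/51 → turn +1·90°
n=3: pose=(8,2,W); sL=200/181, sR=200/337; mL=100/181, mR=85500/60997; mL+mR=119200/60997 → advance +1; mR−mL=51800/60997 → turn +1·90°
n=4: pose=(7,2,S); sL=25/37, sR=50/41; mL=25/74, mR=1950/1517; mL+mR=4925/3034 → advance +1; mR−mL=2875/3034 → turn +1·90°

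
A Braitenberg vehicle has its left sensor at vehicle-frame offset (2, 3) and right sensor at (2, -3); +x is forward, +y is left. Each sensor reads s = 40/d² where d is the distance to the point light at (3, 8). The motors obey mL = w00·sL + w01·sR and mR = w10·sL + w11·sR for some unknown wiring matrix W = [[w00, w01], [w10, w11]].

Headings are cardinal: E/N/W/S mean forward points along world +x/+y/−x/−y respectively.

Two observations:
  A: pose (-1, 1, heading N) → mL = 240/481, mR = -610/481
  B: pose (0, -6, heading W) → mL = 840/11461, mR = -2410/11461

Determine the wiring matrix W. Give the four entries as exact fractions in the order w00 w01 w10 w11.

obs A: pose=(-1,1,N) → sL=20/37, sR=20/13, mL=240/481, mR=-610/481
obs B: pose=(0,-6,W) → sL=20/157, sR=20/73, mL=840/11461, mR=-2410/11461
sensor matrix S = [[20/37, 20/13], [20/157, 20/73]]; det S = -264000/5512741
solve [mL_A; mL_B] = S·[w00; w01] and [mR_A; mR_B] = S·[w10; w11]:
  w00 = -1/2, w01 = 1/2, w10 = 1/2, w11 = -1

-1/2 1/2 1/2 -1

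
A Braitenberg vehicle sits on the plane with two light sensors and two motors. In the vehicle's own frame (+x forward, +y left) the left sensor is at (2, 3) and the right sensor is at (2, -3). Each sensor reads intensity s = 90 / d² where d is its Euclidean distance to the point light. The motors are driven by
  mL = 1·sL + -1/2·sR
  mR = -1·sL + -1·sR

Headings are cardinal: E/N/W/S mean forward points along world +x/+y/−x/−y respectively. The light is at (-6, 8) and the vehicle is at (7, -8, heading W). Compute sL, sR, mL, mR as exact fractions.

left sensor world pos  = (5, -11); dL² = 482
right sensor world pos = (5, -5); dR² = 290
sL = 90/482 = 45/241
sR = 90/290 = 9/29
mL = 1·sL + -1/2·sR = 441/13978
mR = -1·sL + -1·sR = -3474/6989

45/241 9/29 441/13978 -3474/6989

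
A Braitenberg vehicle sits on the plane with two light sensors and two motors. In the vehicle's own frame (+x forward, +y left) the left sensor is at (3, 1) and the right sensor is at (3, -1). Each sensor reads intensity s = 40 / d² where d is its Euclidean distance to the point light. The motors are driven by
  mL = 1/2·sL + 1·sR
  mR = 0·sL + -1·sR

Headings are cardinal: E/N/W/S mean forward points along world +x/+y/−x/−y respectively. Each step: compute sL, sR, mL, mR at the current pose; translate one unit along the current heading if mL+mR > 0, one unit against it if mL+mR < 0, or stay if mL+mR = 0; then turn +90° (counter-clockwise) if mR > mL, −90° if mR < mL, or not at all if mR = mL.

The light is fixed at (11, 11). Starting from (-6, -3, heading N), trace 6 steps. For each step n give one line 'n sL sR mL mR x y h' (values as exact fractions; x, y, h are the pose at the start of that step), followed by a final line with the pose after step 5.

0 8/89 40/377 5068/33553 -40/377 -6 -3 N
1 2/17 5/49 134/833 -5/49 -6 -2 E
2 40/481 8/109 6028/52429 -8/109 -5 -2 S
3 20/293 4/53 1702/15529 -4/53 -5 -3 W
4 8/89 40/377 5068/33553 -40/377 -6 -3 N
5 2/17 5/49 134/833 -5/49 -6 -2 E
final -5 -2 S

n=0: pose=(-6,-3,N); sL=8/89, sR=40/377; mL=5068/33553, mR=-40/377; mL+mR=4/89 → advance +1; mR−mL=-8628/33553 → turn -1·90°
n=1: pose=(-6,-2,E); sL=2/17, sR=5/49; mL=134/833, mR=-5/49; mL+mR=1/17 → advance +1; mR−mL=-219/833 → turn -1·90°
n=2: pose=(-5,-2,S); sL=40/481, sR=8/109; mL=6028/52429, mR=-8/109; mL+mR=20/481 → advance +1; mR−mL=-9876/52429 → turn -1·90°
n=3: pose=(-5,-3,W); sL=20/293, sR=4/53; mL=1702/15529, mR=-4/53; mL+mR=10/293 → advance +1; mR−mL=-2874/15529 → turn -1·90°
n=4: pose=(-6,-3,N); sL=8/89, sR=40/377; mL=5068/33553, mR=-40/377; mL+mR=4/89 → advance +1; mR−mL=-8628/33553 → turn -1·90°
n=5: pose=(-6,-2,E); sL=2/17, sR=5/49; mL=134/833, mR=-5/49; mL+mR=1/17 → advance +1; mR−mL=-219/833 → turn -1·90°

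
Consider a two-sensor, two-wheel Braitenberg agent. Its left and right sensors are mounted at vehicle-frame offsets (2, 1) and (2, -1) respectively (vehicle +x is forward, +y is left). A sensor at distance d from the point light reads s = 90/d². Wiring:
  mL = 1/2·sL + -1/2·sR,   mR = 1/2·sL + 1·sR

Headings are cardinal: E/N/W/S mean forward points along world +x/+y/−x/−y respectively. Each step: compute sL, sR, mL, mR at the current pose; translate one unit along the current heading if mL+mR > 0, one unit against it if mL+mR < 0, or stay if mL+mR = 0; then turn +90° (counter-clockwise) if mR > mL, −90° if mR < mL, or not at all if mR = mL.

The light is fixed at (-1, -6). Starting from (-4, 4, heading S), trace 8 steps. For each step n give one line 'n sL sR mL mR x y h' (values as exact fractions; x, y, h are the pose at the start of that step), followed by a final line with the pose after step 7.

n=0: pose=(-4,4,S); sL=45/34, sR=9/8; mL=27/272, mR=243/136; mL+mR=513/272 → advance +1; mR−mL=27/16 → turn +1·90°
n=1: pose=(-4,3,E); sL=90/101, sR=18/13; mL=-324/1313, mR=2403/1313; mL+mR=2079/1313 → advance +1; mR−mL=27/13 → turn +1·90°
n=2: pose=(-3,3,N); sL=9/13, sR=45/61; mL=-18/793, mR=1719/1586; mL+mR=1683/1586 → advance +1; mR−mL=135/122 → turn +1·90°
n=3: pose=(-3,4,W); sL=90/97, sR=90/137; mL=1800/13289, mR=14895/13289; mL+mR=16695/13289 → advance +1; mR−mL=135/137 → turn +1·90°
n=4: pose=(-4,4,S); sL=45/34, sR=9/8; mL=27/272, mR=243/136; mL+mR=513/272 → advance +1; mR−mL=27/16 → turn +1·90°
n=5: pose=(-4,3,E); sL=90/101, sR=18/13; mL=-324/1313, mR=2403/1313; mL+mR=2079/1313 → advance +1; mR−mL=27/13 → turn +1·90°
n=6: pose=(-3,3,N); sL=9/13, sR=45/61; mL=-18/793, mR=1719/1586; mL+mR=1683/1586 → advance +1; mR−mL=135/122 → turn +1·90°
n=7: pose=(-3,4,W); sL=90/97, sR=90/137; mL=1800/13289, mR=14895/13289; mL+mR=16695/13289 → advance +1; mR−mL=135/137 → turn +1·90°

0 45/34 9/8 27/272 243/136 -4 4 S
1 90/101 18/13 -324/1313 2403/1313 -4 3 E
2 9/13 45/61 -18/793 1719/1586 -3 3 N
3 90/97 90/137 1800/13289 14895/13289 -3 4 W
4 45/34 9/8 27/272 243/136 -4 4 S
5 90/101 18/13 -324/1313 2403/1313 -4 3 E
6 9/13 45/61 -18/793 1719/1586 -3 3 N
7 90/97 90/137 1800/13289 14895/13289 -3 4 W
final -4 4 S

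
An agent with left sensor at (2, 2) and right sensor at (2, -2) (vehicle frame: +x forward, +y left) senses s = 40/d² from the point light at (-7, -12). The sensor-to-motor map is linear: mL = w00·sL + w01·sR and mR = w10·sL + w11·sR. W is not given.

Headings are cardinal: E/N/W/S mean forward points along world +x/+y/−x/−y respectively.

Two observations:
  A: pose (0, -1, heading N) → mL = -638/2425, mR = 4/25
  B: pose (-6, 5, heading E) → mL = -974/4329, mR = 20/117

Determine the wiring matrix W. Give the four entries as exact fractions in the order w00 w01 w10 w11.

obs A: pose=(0,-1,N) → sL=20/97, sR=4/25, mL=-638/2425, mR=4/25
obs B: pose=(-6,5,E) → sL=4/37, sR=20/117, mL=-974/4329, mR=20/117
sensor matrix S = [[20/97, 4/25], [4/37, 20/117]]; det S = 188416/10497825
solve [mL_A; mL_B] = S·[w00; w01] and [mR_A; mR_B] = S·[w10; w11]:
  w00 = -1/2, w01 = -1, w10 = 0, w11 = 1

-1/2 -1 0 1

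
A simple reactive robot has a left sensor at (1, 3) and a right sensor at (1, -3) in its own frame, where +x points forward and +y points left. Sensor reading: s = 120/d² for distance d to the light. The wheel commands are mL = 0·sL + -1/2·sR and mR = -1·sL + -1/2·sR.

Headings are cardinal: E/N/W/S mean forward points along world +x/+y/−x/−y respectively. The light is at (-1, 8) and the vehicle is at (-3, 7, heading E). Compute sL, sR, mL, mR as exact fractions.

left sensor world pos  = (-2, 10); dL² = 5
right sensor world pos = (-2, 4); dR² = 17
sL = 120/5 = 24
sR = 120/17 = 120/17
mL = 0·sL + -1/2·sR = -60/17
mR = -1·sL + -1/2·sR = -468/17

24 120/17 -60/17 -468/17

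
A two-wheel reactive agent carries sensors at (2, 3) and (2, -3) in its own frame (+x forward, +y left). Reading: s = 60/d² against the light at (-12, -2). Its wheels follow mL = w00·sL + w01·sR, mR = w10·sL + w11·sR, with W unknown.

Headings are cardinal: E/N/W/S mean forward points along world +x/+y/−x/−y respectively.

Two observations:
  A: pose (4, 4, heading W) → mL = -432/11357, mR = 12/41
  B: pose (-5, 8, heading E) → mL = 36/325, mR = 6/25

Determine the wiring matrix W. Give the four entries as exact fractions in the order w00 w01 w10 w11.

-1/2 1/2 1 0

obs A: pose=(4,4,W) → sL=12/41, sR=60/277, mL=-432/11357, mR=12/41
obs B: pose=(-5,8,E) → sL=6/25, sR=6/13, mL=36/325, mR=6/25
sensor matrix S = [[12/41, 60/277], [6/25, 6/13]]; det S = 61344/738205
solve [mL_A; mL_B] = S·[w00; w01] and [mR_A; mR_B] = S·[w10; w11]:
  w00 = -1/2, w01 = 1/2, w10 = 1, w11 = 0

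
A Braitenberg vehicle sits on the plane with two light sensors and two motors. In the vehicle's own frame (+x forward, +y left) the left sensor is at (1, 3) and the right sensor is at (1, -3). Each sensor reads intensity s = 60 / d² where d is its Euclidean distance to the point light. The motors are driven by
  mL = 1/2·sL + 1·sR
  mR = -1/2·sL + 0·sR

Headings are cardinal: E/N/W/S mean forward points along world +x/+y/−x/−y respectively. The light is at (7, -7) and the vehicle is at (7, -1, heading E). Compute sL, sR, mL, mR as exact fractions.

left sensor world pos  = (8, 2); dL² = 82
right sensor world pos = (8, -4); dR² = 10
sL = 60/82 = 30/41
sR = 60/10 = 6
mL = 1/2·sL + 1·sR = 261/41
mR = -1/2·sL + 0·sR = -15/41

30/41 6 261/41 -15/41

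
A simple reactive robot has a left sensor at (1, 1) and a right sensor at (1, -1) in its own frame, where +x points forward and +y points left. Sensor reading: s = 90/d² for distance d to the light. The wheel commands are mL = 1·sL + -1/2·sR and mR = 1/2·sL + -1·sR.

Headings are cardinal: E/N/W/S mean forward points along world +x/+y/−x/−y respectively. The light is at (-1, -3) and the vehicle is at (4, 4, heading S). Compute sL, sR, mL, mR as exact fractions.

5/4 45/26 5/13 -115/104

left sensor world pos  = (5, 3); dL² = 72
right sensor world pos = (3, 3); dR² = 52
sL = 90/72 = 5/4
sR = 90/52 = 45/26
mL = 1·sL + -1/2·sR = 5/13
mR = 1/2·sL + -1·sR = -115/104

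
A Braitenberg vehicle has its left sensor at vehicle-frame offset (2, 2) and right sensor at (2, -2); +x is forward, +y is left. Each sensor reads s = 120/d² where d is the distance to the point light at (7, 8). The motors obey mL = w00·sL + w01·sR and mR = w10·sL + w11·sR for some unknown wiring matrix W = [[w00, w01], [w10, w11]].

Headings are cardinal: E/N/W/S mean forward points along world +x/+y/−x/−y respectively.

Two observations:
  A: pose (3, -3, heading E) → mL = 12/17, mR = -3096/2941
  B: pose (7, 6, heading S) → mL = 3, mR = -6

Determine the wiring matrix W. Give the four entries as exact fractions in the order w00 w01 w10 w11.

1/2 0 -1/2 -1/2

obs A: pose=(3,-3,E) → sL=24/17, sR=120/173, mL=12/17, mR=-3096/2941
obs B: pose=(7,6,S) → sL=6, sR=6, mL=3, mR=-6
sensor matrix S = [[24/17, 120/173], [6, 6]]; det S = 12672/2941
solve [mL_A; mL_B] = S·[w00; w01] and [mR_A; mR_B] = S·[w10; w11]:
  w00 = 1/2, w01 = 0, w10 = -1/2, w11 = -1/2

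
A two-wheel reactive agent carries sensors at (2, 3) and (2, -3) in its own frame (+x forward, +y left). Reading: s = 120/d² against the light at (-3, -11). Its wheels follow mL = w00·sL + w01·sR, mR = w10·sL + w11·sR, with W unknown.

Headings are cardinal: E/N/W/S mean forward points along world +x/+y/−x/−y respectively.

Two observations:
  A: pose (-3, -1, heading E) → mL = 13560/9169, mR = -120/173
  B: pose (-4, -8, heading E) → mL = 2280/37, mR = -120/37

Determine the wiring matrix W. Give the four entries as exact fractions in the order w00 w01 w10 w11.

obs A: pose=(-3,-1,E) → sL=120/173, sR=120/53, mL=13560/9169, mR=-120/173
obs B: pose=(-4,-8,E) → sL=120/37, sR=120, mL=2280/37, mR=-120/37
sensor matrix S = [[120/173, 120/53], [120/37, 120]]; det S = 25747200/339253
solve [mL_A; mL_B] = S·[w00; w01] and [mR_A; mR_B] = S·[w10; w11]:
  w00 = 1/2, w01 = 1/2, w10 = -1, w11 = 0

1/2 1/2 -1 0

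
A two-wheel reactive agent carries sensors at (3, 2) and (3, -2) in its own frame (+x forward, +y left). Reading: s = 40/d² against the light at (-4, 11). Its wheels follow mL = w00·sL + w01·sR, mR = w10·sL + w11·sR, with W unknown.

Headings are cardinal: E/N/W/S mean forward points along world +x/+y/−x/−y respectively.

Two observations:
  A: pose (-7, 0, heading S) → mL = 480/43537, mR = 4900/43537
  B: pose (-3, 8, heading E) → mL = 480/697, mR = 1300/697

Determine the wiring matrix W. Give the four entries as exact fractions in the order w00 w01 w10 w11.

obs A: pose=(-7,0,S) → sL=40/197, sR=40/221, mL=480/43537, mR=4900/43537
obs B: pose=(-3,8,E) → sL=40/17, sR=40/41, mL=480/697, mR=1300/697
sensor matrix S = [[40/197, 40/221], [40/17, 40/41]]; det S = -6912000/30345289
solve [mL_A; mL_B] = S·[w00; w01] and [mR_A; mR_B] = S·[w10; w11]:
  w00 = 1/2, w01 = -1/2, w10 = 1, w11 = -1/2

1/2 -1/2 1 -1/2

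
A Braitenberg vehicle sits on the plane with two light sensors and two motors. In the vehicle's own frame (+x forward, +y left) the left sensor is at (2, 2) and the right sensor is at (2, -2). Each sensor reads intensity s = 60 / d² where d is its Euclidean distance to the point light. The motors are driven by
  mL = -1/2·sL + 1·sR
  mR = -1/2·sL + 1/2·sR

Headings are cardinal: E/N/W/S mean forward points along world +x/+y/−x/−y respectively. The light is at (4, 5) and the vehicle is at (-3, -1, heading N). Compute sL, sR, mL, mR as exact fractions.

60/97 60/41 4590/3977 1680/3977

left sensor world pos  = (-5, 1); dL² = 97
right sensor world pos = (-1, 1); dR² = 41
sL = 60/97 = 60/97
sR = 60/41 = 60/41
mL = -1/2·sL + 1·sR = 4590/3977
mR = -1/2·sL + 1/2·sR = 1680/3977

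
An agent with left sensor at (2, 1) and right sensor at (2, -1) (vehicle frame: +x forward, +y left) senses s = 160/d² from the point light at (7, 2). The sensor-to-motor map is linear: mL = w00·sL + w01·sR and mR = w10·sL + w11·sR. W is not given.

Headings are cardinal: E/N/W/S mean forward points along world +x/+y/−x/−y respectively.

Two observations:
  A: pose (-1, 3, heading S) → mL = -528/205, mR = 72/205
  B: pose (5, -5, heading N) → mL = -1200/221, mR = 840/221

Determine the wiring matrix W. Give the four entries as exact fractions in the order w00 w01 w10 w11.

obs A: pose=(-1,3,S) → sL=16/5, sR=80/41, mL=-528/205, mR=72/205
obs B: pose=(5,-5,N) → sL=80/17, sR=80/13, mL=-1200/221, mR=840/221
sensor matrix S = [[16/5, 80/41], [80/17, 80/13]]; det S = 95232/9061
solve [mL_A; mL_B] = S·[w00; w01] and [mR_A; mR_B] = S·[w10; w11]:
  w00 = -1/2, w01 = -1/2, w10 = -1/2, w11 = 1

-1/2 -1/2 -1/2 1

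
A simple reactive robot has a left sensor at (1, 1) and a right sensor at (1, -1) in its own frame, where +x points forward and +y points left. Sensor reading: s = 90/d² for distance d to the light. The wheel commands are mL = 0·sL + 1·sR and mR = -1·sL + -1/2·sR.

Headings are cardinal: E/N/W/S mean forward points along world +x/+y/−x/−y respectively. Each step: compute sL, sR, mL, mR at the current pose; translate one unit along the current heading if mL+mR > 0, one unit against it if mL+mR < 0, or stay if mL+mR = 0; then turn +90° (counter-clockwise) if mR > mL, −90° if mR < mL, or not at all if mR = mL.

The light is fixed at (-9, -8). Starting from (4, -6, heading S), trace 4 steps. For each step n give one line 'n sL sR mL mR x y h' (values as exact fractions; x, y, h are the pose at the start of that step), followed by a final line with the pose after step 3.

n=0: pose=(4,-6,S); sL=90/197, sR=18/29; mL=18/29, mR=-4383/5713; mL+mR=-837/5713 → advance -1; mR−mL=-7929/5713 → turn -1·90°
n=1: pose=(4,-5,W); sL=45/74, sR=9/16; mL=9/16, mR=-1053/1184; mL+mR=-387/1184 → advance -1; mR−mL=-1719/1184 → turn -1·90°
n=2: pose=(5,-5,N); sL=18/37, sR=90/241; mL=90/241, mR=-6003/8917; mL+mR=-2673/8917 → advance -1; mR−mL=-9333/8917 → turn -1·90°
n=3: pose=(5,-6,E); sL=5/13, sR=45/113; mL=45/113, mR=-1715/2938; mL+mR=-545/2938 → advance -1; mR−mL=-2885/2938 → turn -1·90°

0 90/197 18/29 18/29 -4383/5713 4 -6 S
1 45/74 9/16 9/16 -1053/1184 4 -5 W
2 18/37 90/241 90/241 -6003/8917 5 -5 N
3 5/13 45/113 45/113 -1715/2938 5 -6 E
final 4 -6 S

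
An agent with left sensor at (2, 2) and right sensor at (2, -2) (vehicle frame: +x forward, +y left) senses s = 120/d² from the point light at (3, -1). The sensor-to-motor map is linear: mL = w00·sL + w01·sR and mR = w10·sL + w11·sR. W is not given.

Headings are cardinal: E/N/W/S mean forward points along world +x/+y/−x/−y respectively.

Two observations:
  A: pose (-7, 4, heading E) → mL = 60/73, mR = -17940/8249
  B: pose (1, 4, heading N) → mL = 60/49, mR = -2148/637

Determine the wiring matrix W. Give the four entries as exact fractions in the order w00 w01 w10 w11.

0 1/2 -1/2 -1

obs A: pose=(-7,4,E) → sL=120/113, sR=120/73, mL=60/73, mR=-17940/8249
obs B: pose=(1,4,N) → sL=24/13, sR=120/49, mL=60/49, mR=-2148/637
sensor matrix S = [[120/113, 120/73], [24/13, 120/49]]; det S = -2280960/5254613
solve [mL_A; mL_B] = S·[w00; w01] and [mR_A; mR_B] = S·[w10; w11]:
  w00 = 0, w01 = 1/2, w10 = -1/2, w11 = -1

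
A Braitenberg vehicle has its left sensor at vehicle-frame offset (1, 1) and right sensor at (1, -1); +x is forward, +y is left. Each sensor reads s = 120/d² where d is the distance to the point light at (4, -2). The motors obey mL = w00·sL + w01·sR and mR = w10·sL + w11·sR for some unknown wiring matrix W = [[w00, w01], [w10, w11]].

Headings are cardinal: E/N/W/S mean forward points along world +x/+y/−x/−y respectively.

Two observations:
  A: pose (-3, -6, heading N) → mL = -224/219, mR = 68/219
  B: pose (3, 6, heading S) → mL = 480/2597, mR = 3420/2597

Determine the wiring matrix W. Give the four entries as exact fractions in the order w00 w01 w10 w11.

1 -1 1 -1/2

obs A: pose=(-3,-6,N) → sL=120/73, sR=8/3, mL=-224/219, mR=68/219
obs B: pose=(3,6,S) → sL=120/49, sR=120/53, mL=480/2597, mR=3420/2597
sensor matrix S = [[120/73, 8/3], [120/49, 120/53]]; det S = -532480/189581
solve [mL_A; mL_B] = S·[w00; w01] and [mR_A; mR_B] = S·[w10; w11]:
  w00 = 1, w01 = -1, w10 = 1, w11 = -1/2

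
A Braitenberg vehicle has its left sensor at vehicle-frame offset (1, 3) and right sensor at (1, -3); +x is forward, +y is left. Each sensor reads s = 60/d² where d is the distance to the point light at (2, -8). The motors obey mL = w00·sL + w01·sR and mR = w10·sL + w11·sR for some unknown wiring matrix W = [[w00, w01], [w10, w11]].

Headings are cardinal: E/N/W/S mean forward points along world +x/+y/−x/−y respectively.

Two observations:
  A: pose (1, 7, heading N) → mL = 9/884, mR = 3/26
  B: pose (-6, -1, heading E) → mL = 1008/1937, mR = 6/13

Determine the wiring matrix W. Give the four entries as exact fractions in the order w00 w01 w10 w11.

-1 1 0 1/2

obs A: pose=(1,7,N) → sL=15/68, sR=3/13, mL=9/884, mR=3/26
obs B: pose=(-6,-1,E) → sL=60/149, sR=12/13, mL=1008/1937, mR=6/13
sensor matrix S = [[15/68, 3/13], [60/149, 12/13]]; det S = 3645/32929
solve [mL_A; mL_B] = S·[w00; w01] and [mR_A; mR_B] = S·[w10; w11]:
  w00 = -1, w01 = 1, w10 = 0, w11 = 1/2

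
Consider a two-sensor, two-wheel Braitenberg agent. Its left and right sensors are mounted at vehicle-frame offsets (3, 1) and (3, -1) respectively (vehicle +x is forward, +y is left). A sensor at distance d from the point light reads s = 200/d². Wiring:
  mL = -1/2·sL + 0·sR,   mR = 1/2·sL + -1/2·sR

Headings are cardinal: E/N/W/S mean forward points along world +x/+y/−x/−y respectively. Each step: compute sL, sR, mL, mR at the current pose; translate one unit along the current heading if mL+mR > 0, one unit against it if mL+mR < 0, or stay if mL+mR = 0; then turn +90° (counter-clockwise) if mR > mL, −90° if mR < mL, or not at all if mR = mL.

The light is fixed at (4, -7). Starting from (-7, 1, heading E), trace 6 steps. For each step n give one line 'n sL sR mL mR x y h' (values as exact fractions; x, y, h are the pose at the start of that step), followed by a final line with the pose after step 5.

n=0: pose=(-7,1,E); sL=40/29, sR=200/113; mL=-20/29, mR=-640/3277; mL+mR=-100/113 → advance -1; mR−mL=1620/3277 → turn +1·90°
n=1: pose=(-8,1,N); sL=20/29, sR=100/121; mL=-10/29, mR=-240/3509; mL+mR=-50/121 → advance -1; mR−mL=970/3509 → turn +1·90°
n=2: pose=(-8,0,W); sL=200/261, sR=200/289; mL=-100/261, mR=2800/75429; mL+mR=-100/289 → advance -1; mR−mL=31700/75429 → turn +1·90°
n=3: pose=(-7,0,S); sL=50/29, sR=5/4; mL=-25/29, mR=55/232; mL+mR=-5/8 → advance -1; mR−mL=255/232 → turn +1·90°
n=4: pose=(-7,1,E); sL=40/29, sR=200/113; mL=-20/29, mR=-640/3277; mL+mR=-100/113 → advance -1; mR−mL=1620/3277 → turn +1·90°
n=5: pose=(-8,1,N); sL=20/29, sR=100/121; mL=-10/29, mR=-240/3509; mL+mR=-50/121 → advance -1; mR−mL=970/3509 → turn +1·90°

0 40/29 200/113 -20/29 -640/3277 -7 1 E
1 20/29 100/121 -10/29 -240/3509 -8 1 N
2 200/261 200/289 -100/261 2800/75429 -8 0 W
3 50/29 5/4 -25/29 55/232 -7 0 S
4 40/29 200/113 -20/29 -640/3277 -7 1 E
5 20/29 100/121 -10/29 -240/3509 -8 1 N
final -8 0 W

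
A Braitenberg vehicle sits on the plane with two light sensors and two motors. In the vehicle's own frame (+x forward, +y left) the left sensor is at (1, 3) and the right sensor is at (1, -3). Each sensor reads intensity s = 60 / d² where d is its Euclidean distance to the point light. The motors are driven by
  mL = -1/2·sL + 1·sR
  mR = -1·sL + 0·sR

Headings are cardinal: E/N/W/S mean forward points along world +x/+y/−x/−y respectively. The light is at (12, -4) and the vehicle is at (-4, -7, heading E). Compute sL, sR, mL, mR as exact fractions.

left sensor world pos  = (-3, -4); dL² = 225
right sensor world pos = (-3, -10); dR² = 261
sL = 60/225 = 4/15
sR = 60/261 = 20/87
mL = -1/2·sL + 1·sR = 14/145
mR = -1·sL + 0·sR = -4/15

4/15 20/87 14/145 -4/15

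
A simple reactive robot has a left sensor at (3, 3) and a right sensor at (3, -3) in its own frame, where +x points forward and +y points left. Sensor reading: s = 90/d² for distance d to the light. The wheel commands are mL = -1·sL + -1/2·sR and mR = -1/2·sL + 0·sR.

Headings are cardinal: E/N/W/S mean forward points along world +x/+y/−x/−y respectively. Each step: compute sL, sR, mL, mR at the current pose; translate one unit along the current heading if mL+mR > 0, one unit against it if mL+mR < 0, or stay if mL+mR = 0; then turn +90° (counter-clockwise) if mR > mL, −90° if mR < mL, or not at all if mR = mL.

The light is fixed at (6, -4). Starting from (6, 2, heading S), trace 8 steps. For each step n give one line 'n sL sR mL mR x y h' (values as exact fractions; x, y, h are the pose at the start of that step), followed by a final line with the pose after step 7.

0 5 5 -15/2 -5/2 6 2 S
1 90/109 18/5 -1431/545 -45/109 6 3 E
2 45/58 45/52 -3645/3016 -45/116 5 3 N
3 18/5 90/97 -1971/485 -9/5 5 2 W
4 5 5 -15/2 -5/2 6 2 S
5 90/109 18/5 -1431/545 -45/109 6 3 E
6 45/58 45/52 -3645/3016 -45/116 5 3 N
7 18/5 90/97 -1971/485 -9/5 5 2 W
final 6 2 S

n=0: pose=(6,2,S); sL=5, sR=5; mL=-15/2, mR=-5/2; mL+mR=-10 → advance -1; mR−mL=5 → turn +1·90°
n=1: pose=(6,3,E); sL=90/109, sR=18/5; mL=-1431/545, mR=-45/109; mL+mR=-1656/545 → advance -1; mR−mL=1206/545 → turn +1·90°
n=2: pose=(5,3,N); sL=45/58, sR=45/52; mL=-3645/3016, mR=-45/116; mL+mR=-4815/3016 → advance -1; mR−mL=2475/3016 → turn +1·90°
n=3: pose=(5,2,W); sL=18/5, sR=90/97; mL=-1971/485, mR=-9/5; mL+mR=-2844/485 → advance -1; mR−mL=1098/485 → turn +1·90°
n=4: pose=(6,2,S); sL=5, sR=5; mL=-15/2, mR=-5/2; mL+mR=-10 → advance -1; mR−mL=5 → turn +1·90°
n=5: pose=(6,3,E); sL=90/109, sR=18/5; mL=-1431/545, mR=-45/109; mL+mR=-1656/545 → advance -1; mR−mL=1206/545 → turn +1·90°
n=6: pose=(5,3,N); sL=45/58, sR=45/52; mL=-3645/3016, mR=-45/116; mL+mR=-4815/3016 → advance -1; mR−mL=2475/3016 → turn +1·90°
n=7: pose=(5,2,W); sL=18/5, sR=90/97; mL=-1971/485, mR=-9/5; mL+mR=-2844/485 → advance -1; mR−mL=1098/485 → turn +1·90°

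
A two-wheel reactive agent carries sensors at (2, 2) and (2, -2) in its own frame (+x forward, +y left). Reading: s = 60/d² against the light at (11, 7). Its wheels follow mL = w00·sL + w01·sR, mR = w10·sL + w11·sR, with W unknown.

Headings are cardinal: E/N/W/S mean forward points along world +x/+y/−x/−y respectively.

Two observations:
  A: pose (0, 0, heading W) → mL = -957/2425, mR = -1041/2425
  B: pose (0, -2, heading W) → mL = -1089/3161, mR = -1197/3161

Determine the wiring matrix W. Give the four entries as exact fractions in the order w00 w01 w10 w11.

obs A: pose=(0,0,W) → sL=6/25, sR=30/97, mL=-957/2425, mR=-1041/2425
obs B: pose=(0,-2,W) → sL=6/29, sR=30/109, mL=-1089/3161, mR=-1197/3161
sensor matrix S = [[6/25, 30/97], [6/29, 30/109]]; det S = 3168/1533085
solve [mL_A; mL_B] = S·[w00; w01] and [mR_A; mR_B] = S·[w10; w11]:
  w00 = -1, w01 = -1/2, w10 = -1/2, w11 = -1

-1 -1/2 -1/2 -1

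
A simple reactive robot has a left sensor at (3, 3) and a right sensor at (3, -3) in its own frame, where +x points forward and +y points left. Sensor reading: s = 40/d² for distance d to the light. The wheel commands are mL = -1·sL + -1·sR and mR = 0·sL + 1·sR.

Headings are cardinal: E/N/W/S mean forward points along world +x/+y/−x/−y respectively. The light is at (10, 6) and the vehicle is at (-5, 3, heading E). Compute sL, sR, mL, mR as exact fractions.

5/18 2/9 -1/2 2/9

left sensor world pos  = (-2, 6); dL² = 144
right sensor world pos = (-2, 0); dR² = 180
sL = 40/144 = 5/18
sR = 40/180 = 2/9
mL = -1·sL + -1·sR = -1/2
mR = 0·sL + 1·sR = 2/9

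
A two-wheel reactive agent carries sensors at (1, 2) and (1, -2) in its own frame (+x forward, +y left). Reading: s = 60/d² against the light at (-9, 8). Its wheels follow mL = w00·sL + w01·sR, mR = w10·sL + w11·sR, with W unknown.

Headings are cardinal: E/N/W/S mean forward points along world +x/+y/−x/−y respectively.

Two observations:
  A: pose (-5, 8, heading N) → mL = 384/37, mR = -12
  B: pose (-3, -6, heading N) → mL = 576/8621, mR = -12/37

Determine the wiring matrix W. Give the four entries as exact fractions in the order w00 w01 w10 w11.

1 -1 -1 0

obs A: pose=(-5,8,N) → sL=12, sR=60/37, mL=384/37, mR=-12
obs B: pose=(-3,-6,N) → sL=12/37, sR=60/233, mL=576/8621, mR=-12/37
sensor matrix S = [[12, 60/37], [12/37, 60/233]]; det S = 817920/318977
solve [mL_A; mL_B] = S·[w00; w01] and [mR_A; mR_B] = S·[w10; w11]:
  w00 = 1, w01 = -1, w10 = -1, w11 = 0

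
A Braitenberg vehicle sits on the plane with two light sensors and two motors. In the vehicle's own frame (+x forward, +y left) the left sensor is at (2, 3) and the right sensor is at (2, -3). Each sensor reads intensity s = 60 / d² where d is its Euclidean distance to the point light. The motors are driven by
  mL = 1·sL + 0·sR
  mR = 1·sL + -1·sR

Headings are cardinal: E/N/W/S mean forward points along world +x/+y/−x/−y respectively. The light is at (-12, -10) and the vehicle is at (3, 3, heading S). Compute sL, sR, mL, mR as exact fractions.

12/89 12/53 12/89 -432/4717

left sensor world pos  = (6, 1); dL² = 445
right sensor world pos = (0, 1); dR² = 265
sL = 60/445 = 12/89
sR = 60/265 = 12/53
mL = 1·sL + 0·sR = 12/89
mR = 1·sL + -1·sR = -432/4717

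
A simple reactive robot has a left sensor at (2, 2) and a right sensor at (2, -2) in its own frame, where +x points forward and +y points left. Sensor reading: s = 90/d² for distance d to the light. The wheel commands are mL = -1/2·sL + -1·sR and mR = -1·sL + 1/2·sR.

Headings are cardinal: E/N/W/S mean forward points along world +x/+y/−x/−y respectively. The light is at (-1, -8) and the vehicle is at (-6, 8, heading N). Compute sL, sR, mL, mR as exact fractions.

left sensor world pos  = (-8, 10); dL² = 373
right sensor world pos = (-4, 10); dR² = 333
sL = 90/373 = 90/373
sR = 90/333 = 10/37
mL = -1/2·sL + -1·sR = -5395/13801
mR = -1·sL + 1/2·sR = -1465/13801

90/373 10/37 -5395/13801 -1465/13801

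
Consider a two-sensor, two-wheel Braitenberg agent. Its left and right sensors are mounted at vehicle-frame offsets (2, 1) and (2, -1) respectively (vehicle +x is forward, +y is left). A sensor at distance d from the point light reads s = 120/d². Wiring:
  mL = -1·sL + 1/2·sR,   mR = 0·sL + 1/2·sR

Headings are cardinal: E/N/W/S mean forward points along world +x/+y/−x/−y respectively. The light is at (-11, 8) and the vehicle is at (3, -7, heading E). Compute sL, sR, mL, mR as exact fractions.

30/113 15/64 -2145/14464 15/128

left sensor world pos  = (5, -6); dL² = 452
right sensor world pos = (5, -8); dR² = 512
sL = 120/452 = 30/113
sR = 120/512 = 15/64
mL = -1·sL + 1/2·sR = -2145/14464
mR = 0·sL + 1/2·sR = 15/128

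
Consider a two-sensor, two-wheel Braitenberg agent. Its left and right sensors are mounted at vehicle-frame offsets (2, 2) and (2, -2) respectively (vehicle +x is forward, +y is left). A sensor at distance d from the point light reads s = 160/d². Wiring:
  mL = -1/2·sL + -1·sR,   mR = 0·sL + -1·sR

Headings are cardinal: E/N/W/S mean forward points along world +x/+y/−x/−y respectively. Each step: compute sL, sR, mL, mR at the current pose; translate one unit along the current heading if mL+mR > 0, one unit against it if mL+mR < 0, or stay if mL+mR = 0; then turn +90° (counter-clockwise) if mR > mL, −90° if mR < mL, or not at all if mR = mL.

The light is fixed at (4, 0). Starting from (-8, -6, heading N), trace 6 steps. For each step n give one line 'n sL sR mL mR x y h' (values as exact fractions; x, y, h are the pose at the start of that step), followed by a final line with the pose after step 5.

n=0: pose=(-8,-6,N); sL=40/53, sR=40/29; mL=-2700/1537, mR=-40/29; mL+mR=-4820/1537 → advance -1; mR−mL=20/53 → turn +1·90°
n=1: pose=(-8,-7,W); sL=160/277, sR=160/221; mL=-62000/61217, mR=-160/221; mL+mR=-106320/61217 → advance -1; mR−mL=80/277 → turn +1·90°
n=2: pose=(-7,-7,S); sL=80/81, sR=16/25; mL=-2296/2025, mR=-16/25; mL+mR=-3592/2025 → advance -1; mR−mL=40/81 → turn +1·90°
n=3: pose=(-7,-6,E); sL=160/97, sR=32/29; mL=-5424/2813, mR=-32/29; mL+mR=-8528/2813 → advance -1; mR−mL=80/97 → turn +1·90°
n=4: pose=(-8,-6,N); sL=40/53, sR=40/29; mL=-2700/1537, mR=-40/29; mL+mR=-4820/1537 → advance -1; mR−mL=20/53 → turn +1·90°
n=5: pose=(-8,-7,W); sL=160/277, sR=160/221; mL=-62000/61217, mR=-160/221; mL+mR=-106320/61217 → advance -1; mR−mL=80/277 → turn +1·90°

0 40/53 40/29 -2700/1537 -40/29 -8 -6 N
1 160/277 160/221 -62000/61217 -160/221 -8 -7 W
2 80/81 16/25 -2296/2025 -16/25 -7 -7 S
3 160/97 32/29 -5424/2813 -32/29 -7 -6 E
4 40/53 40/29 -2700/1537 -40/29 -8 -6 N
5 160/277 160/221 -62000/61217 -160/221 -8 -7 W
final -7 -7 S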